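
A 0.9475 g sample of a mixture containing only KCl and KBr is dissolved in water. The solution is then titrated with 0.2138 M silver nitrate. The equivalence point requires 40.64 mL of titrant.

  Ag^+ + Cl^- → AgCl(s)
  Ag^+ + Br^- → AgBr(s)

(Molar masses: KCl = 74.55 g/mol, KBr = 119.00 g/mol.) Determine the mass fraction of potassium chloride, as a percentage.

15.31 %

n(AgNO3) = 0.04064 × 0.2138 = 8.689 × 10^-3 mol
Let x = n(KCl), y = n(KBr).
Titrant: 1x + 1y = 8.689 × 10^-3;  mass: 74.55x + 119.00y = 0.9475
Solving, x = 1.945 × 10^-3 mol, y = 6.743 × 10^-3 mol
mass of KCl = 1.945 × 10^-3 × 74.55 = 0.1450 g
% KCl = 0.1450 / 0.9475 × 100 = 15.31 %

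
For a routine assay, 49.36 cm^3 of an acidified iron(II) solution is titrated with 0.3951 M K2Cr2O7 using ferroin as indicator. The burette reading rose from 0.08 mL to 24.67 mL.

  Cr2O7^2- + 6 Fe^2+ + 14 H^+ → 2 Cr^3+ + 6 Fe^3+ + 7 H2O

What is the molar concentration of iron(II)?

n(K2Cr2O7) = 0.02459 L × 0.3951 mol/L = 9.716 × 10^-3 mol
From the 6:1 mole ratio, n(Fe2+) = 6/1 × 9.716 × 10^-3 = 0.05829 mol
[Fe2+] = 0.05829 mol / 0.04936 L = 1.181 mol/L

1.181 M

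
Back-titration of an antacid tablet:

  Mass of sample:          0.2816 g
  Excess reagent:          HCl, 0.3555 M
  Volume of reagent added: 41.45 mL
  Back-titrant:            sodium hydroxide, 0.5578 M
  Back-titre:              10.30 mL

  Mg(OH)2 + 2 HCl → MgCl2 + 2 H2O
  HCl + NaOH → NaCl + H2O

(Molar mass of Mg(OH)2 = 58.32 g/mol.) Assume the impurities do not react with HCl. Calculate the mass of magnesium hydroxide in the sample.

0.2622 g

n(HCl) added = 0.04145 × 0.3555 = 0.01474 mol
n(NaOH) used in back-titration = 0.01030 × 0.5578 = 5.745 × 10^-3 mol
n(HCl) left over = 5.745 × 10^-3 mol (1:1 ratio)
n(HCl) consumed by analyte = 0.01474 − 5.745 × 10^-3 = 8.990 × 10^-3 mol
From the 1:2 ratio, n(Mg(OH)2) = 1/2 × 8.990 × 10^-3 = 4.495 × 10^-3 mol
mass of Mg(OH)2 = 4.495 × 10^-3 × 58.32 = 0.2622 g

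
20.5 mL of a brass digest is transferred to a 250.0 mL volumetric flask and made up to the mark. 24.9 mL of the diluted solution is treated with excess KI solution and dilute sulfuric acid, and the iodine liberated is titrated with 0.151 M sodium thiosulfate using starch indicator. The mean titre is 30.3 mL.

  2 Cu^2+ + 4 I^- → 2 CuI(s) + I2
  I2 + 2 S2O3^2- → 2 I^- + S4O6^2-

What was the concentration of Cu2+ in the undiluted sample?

n(S2O3^2-) = 0.0303 × 0.151 = 4.58 × 10^-3 mol
n(I2) = n(S2O3^2-)/2 = 2.29 × 10^-3 mol
From the 2:1 ratio, n(Cu2+) in the aliquot = 2/1 × 2.29 × 10^-3 = 4.58 × 10^-3 mol
[Cu2+]_dilute = 4.58 × 10^-3 / 0.0249 = 0.184 mol/L
[Cu2+]_original = 0.184 × 250.0/20.5 = 2.24 mol/L

2.24 M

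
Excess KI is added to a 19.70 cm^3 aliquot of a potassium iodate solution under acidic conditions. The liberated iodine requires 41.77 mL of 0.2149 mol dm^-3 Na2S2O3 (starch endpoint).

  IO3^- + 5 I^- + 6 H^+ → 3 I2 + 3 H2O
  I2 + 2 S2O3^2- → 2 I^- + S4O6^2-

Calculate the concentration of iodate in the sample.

0.07594 mol/L

n(S2O3^2-) = 0.04177 × 0.2149 = 8.976 × 10^-3 mol
n(I2) = n(S2O3^2-)/2 = 4.488 × 10^-3 mol
From the 1:3 ratio, n(IO3^-) in the aliquot = 1/3 × 4.488 × 10^-3 = 1.496 × 10^-3 mol
[IO3^-] = 1.496 × 10^-3 / 0.01970 = 0.07594 mol/L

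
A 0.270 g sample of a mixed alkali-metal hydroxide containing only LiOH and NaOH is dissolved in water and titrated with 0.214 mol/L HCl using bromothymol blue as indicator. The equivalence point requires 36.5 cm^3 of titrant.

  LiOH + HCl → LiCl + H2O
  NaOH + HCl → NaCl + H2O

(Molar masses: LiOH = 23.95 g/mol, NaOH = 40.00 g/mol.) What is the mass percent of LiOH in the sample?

n(HCl) = 0.0365 × 0.214 = 7.81 × 10^-3 mol
Let x = n(LiOH), y = n(NaOH).
Titrant: 1x + 1y = 7.81 × 10^-3;  mass: 23.95x + 40.00y = 0.270
Solving, x = 2.64 × 10^-3 mol, y = 5.17 × 10^-3 mol
mass of LiOH = 2.64 × 10^-3 × 23.95 = 0.0633 g
% LiOH = 0.0633 / 0.270 × 100 = 23.5 %

23.5 %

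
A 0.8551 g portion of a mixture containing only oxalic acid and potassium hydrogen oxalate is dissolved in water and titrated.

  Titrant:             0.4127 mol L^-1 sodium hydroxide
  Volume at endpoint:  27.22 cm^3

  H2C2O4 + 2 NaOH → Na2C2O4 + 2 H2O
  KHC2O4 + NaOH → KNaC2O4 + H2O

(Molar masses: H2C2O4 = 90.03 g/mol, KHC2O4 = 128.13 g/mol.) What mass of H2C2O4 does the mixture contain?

0.3164 g

n(NaOH) = 0.02722 × 0.4127 = 0.01123 mol
Let x = n(H2C2O4), y = n(KHC2O4).
Titrant: 2x + 1y = 0.01123;  mass: 90.03x + 128.13y = 0.8551
Solving, x = 3.515 × 10^-3 mol, y = 4.204 × 10^-3 mol
mass of H2C2O4 = 3.515 × 10^-3 × 90.03 = 0.3164 g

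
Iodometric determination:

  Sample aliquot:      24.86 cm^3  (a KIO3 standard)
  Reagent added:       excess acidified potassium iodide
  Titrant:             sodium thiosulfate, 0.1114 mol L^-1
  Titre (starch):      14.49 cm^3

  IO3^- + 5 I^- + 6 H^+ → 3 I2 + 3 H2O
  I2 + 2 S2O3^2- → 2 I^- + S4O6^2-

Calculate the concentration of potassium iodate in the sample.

n(S2O3^2-) = 0.01449 × 0.1114 = 1.614 × 10^-3 mol
n(I2) = n(S2O3^2-)/2 = 8.071 × 10^-4 mol
From the 1:3 ratio, n(IO3^-) in the aliquot = 1/3 × 8.071 × 10^-4 = 2.690 × 10^-4 mol
[IO3^-] = 2.690 × 10^-4 / 0.02486 = 0.01082 mol/L

0.01082 mol/L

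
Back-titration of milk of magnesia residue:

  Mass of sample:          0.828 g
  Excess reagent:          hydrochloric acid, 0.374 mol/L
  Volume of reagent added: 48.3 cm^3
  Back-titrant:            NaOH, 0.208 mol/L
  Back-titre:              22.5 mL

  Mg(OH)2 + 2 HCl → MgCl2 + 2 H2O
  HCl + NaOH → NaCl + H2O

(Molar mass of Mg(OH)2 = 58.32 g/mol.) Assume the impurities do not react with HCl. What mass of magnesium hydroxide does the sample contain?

n(HCl) added = 0.0483 × 0.374 = 0.0181 mol
n(NaOH) used in back-titration = 0.0225 × 0.208 = 4.68 × 10^-3 mol
n(HCl) left over = 4.68 × 10^-3 mol (1:1 ratio)
n(HCl) consumed by analyte = 0.0181 − 4.68 × 10^-3 = 0.0134 mol
From the 1:2 ratio, n(Mg(OH)2) = 1/2 × 0.0134 = 6.69 × 10^-3 mol
mass of Mg(OH)2 = 6.69 × 10^-3 × 58.32 = 0.390 g

0.390 g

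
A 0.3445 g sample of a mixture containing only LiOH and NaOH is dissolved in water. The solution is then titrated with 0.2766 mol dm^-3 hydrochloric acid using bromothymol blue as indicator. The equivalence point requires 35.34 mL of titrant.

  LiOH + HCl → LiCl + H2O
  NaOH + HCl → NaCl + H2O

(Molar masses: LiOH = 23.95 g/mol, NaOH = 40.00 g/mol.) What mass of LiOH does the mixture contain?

n(HCl) = 0.03534 × 0.2766 = 9.775 × 10^-3 mol
Let x = n(LiOH), y = n(NaOH).
Titrant: 1x + 1y = 9.775 × 10^-3;  mass: 23.95x + 40.00y = 0.3445
Solving, x = 2.897 × 10^-3 mol, y = 6.878 × 10^-3 mol
mass of LiOH = 2.897 × 10^-3 × 23.95 = 0.06939 g

0.06939 g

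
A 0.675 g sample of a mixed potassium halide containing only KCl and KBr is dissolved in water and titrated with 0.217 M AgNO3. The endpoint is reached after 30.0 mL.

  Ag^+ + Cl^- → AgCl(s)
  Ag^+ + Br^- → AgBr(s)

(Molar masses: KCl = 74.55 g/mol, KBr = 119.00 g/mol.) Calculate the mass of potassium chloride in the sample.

n(AgNO3) = 0.0300 × 0.217 = 6.51 × 10^-3 mol
Let x = n(KCl), y = n(KBr).
Titrant: 1x + 1y = 6.51 × 10^-3;  mass: 74.55x + 119.00y = 0.675
Solving, x = 2.24 × 10^-3 mol, y = 4.27 × 10^-3 mol
mass of KCl = 2.24 × 10^-3 × 74.55 = 0.167 g

0.167 g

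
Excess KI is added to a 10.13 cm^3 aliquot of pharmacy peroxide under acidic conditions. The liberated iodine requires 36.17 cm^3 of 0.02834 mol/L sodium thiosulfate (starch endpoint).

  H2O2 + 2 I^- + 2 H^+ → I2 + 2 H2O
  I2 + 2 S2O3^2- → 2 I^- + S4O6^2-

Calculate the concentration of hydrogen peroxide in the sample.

0.05060 mol/L

n(S2O3^2-) = 0.03617 × 0.02834 = 1.025 × 10^-3 mol
n(I2) = n(S2O3^2-)/2 = 5.125 × 10^-4 mol
n(H2O2) in the aliquot = 5.125 × 10^-4 mol (1:1 ratio)
[H2O2] = 5.125 × 10^-4 / 0.01013 = 0.05060 mol/L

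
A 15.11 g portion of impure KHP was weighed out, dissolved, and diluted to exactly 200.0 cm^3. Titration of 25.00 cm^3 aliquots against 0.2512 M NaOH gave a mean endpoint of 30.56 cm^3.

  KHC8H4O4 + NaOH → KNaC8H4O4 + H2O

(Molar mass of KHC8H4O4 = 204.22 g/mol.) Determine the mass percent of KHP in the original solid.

83.00 %

n(NaOH) per titration = 0.03056 × 0.2512 = 7.677 × 10^-3 mol
n(KHC8H4O4) in each aliquot = 7.677 × 10^-3 mol (1:1 ratio)
n(KHC8H4O4) in the whole flask = 7.677 × 10^-3 × 200.0/25.00 = 0.06141 mol
mass of KHC8H4O4 = 0.06141 × 204.22 = 12.54 g
% KHC8H4O4 = 12.54 / 15.11 × 100 = 83.00 %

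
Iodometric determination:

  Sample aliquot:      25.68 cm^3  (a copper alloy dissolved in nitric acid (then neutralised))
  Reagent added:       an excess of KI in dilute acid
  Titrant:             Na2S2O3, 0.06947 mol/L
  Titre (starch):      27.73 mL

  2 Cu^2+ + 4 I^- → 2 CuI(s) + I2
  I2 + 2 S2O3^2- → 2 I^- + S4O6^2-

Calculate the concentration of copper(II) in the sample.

n(S2O3^2-) = 0.02773 × 0.06947 = 1.926 × 10^-3 mol
n(I2) = n(S2O3^2-)/2 = 9.632 × 10^-4 mol
From the 2:1 ratio, n(Cu2+) in the aliquot = 2/1 × 9.632 × 10^-4 = 1.926 × 10^-3 mol
[Cu2+] = 1.926 × 10^-3 / 0.02568 = 0.07502 mol/L

0.07502 mol/L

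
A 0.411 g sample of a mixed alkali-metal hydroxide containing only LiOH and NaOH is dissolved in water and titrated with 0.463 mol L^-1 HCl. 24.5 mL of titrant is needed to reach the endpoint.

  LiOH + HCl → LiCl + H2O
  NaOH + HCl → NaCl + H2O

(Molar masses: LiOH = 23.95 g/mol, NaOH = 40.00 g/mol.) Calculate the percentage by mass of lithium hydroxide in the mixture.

n(HCl) = 0.0245 × 0.463 = 0.0113 mol
Let x = n(LiOH), y = n(NaOH).
Titrant: 1x + 1y = 0.0113;  mass: 23.95x + 40.00y = 0.411
Solving, x = 2.66 × 10^-3 mol, y = 8.68 × 10^-3 mol
mass of LiOH = 2.66 × 10^-3 × 23.95 = 0.0638 g
% LiOH = 0.0638 / 0.411 × 100 = 15.5 %

15.5 %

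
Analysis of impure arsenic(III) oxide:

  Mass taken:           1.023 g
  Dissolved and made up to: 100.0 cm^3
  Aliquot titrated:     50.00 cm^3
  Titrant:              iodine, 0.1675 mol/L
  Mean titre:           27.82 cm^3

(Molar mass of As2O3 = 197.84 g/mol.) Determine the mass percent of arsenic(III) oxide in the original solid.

As2O3 + 2 I2 + 2 H2O → As2O5 + 4 HI
n(I2) per titration = 0.02782 × 0.1675 = 4.660 × 10^-3 mol
From the 1:2 ratio, n(As2O3) in each aliquot = 1/2 × 4.660 × 10^-3 = 2.330 × 10^-3 mol
n(As2O3) in the whole flask = 2.330 × 10^-3 × 100.0/50.00 = 4.660 × 10^-3 mol
mass of As2O3 = 4.660 × 10^-3 × 197.84 = 0.9219 g
% As2O3 = 0.9219 / 1.023 × 100 = 90.12 %

90.12 %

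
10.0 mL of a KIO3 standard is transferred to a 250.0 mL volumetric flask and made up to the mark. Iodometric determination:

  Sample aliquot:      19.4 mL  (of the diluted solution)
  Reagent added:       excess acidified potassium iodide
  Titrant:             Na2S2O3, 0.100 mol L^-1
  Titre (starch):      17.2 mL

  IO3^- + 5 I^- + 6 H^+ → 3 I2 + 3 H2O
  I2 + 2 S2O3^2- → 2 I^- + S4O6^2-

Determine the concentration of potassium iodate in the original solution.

0.369 mol/L

n(S2O3^2-) = 0.0172 × 0.100 = 1.72 × 10^-3 mol
n(I2) = n(S2O3^2-)/2 = 8.60 × 10^-4 mol
From the 1:3 ratio, n(IO3^-) in the aliquot = 1/3 × 8.60 × 10^-4 = 2.87 × 10^-4 mol
[IO3^-]_dilute = 2.87 × 10^-4 / 0.0194 = 0.0148 mol/L
[IO3^-]_original = 0.0148 × 250.0/10.0 = 0.369 mol/L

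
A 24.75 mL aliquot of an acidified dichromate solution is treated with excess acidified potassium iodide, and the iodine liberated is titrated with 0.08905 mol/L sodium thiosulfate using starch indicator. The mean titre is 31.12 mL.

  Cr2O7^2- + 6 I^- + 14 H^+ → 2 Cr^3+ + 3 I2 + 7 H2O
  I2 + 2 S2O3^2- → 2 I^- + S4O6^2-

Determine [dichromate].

0.01866 mol/L

n(S2O3^2-) = 0.03112 × 0.08905 = 2.771 × 10^-3 mol
n(I2) = n(S2O3^2-)/2 = 1.386 × 10^-3 mol
From the 1:3 ratio, n(Cr2O7^2-) in the aliquot = 1/3 × 1.386 × 10^-3 = 4.619 × 10^-4 mol
[Cr2O7^2-] = 4.619 × 10^-4 / 0.02475 = 0.01866 mol/L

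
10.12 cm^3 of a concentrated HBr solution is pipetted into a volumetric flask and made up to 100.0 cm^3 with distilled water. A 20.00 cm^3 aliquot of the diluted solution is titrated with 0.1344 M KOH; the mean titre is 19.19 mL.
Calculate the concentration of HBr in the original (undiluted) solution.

1.274 M

HBr + KOH → KBr + H2O
n(KOH) = 0.01919 × 0.1344 = 2.579 × 10^-3 mol
n(HBr) in the aliquot = 2.579 × 10^-3 mol (1:1 ratio)
[HBr]_dilute = 2.579 × 10^-3 / 0.02000 = 0.1290 mol/L
Dilution factor = 100.0 / 10.12 = 9.881
[HBr]_stock = 0.1290 × 9.881 = 1.274 mol/L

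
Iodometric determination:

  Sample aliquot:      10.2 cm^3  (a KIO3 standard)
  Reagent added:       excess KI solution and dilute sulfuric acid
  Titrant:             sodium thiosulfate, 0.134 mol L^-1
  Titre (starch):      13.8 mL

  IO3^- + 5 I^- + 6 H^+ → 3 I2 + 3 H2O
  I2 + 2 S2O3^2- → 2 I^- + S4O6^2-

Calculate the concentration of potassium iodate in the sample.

0.0302 mol/L

n(S2O3^2-) = 0.0138 × 0.134 = 1.85 × 10^-3 mol
n(I2) = n(S2O3^2-)/2 = 9.25 × 10^-4 mol
From the 1:3 ratio, n(IO3^-) in the aliquot = 1/3 × 9.25 × 10^-4 = 3.08 × 10^-4 mol
[IO3^-] = 3.08 × 10^-4 / 0.0102 = 0.0302 mol/L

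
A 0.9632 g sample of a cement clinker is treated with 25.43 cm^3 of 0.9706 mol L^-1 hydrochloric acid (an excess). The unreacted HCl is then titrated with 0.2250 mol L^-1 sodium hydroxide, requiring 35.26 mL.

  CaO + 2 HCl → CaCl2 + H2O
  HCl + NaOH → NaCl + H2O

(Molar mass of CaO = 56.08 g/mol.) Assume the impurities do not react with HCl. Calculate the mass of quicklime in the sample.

0.4696 g

n(HCl) added = 0.02543 × 0.9706 = 0.02468 mol
n(NaOH) used in back-titration = 0.03526 × 0.2250 = 7.933 × 10^-3 mol
n(HCl) left over = 7.933 × 10^-3 mol (1:1 ratio)
n(HCl) consumed by analyte = 0.02468 − 7.933 × 10^-3 = 0.01675 mol
From the 1:2 ratio, n(CaO) = 1/2 × 0.01675 = 8.374 × 10^-3 mol
mass of CaO = 8.374 × 10^-3 × 56.08 = 0.4696 g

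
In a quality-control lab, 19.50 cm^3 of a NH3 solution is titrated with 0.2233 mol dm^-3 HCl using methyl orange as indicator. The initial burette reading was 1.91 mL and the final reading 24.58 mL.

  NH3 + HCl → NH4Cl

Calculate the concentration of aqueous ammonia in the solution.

n(HCl) = 0.02267 L × 0.2233 mol/L = 5.062 × 10^-3 mol
n(NH3) = 5.062 × 10^-3 mol (1:1 mole ratio)
[NH3] = 5.062 × 10^-3 mol / 0.01950 L = 0.2596 mol/L

0.2596 mol/L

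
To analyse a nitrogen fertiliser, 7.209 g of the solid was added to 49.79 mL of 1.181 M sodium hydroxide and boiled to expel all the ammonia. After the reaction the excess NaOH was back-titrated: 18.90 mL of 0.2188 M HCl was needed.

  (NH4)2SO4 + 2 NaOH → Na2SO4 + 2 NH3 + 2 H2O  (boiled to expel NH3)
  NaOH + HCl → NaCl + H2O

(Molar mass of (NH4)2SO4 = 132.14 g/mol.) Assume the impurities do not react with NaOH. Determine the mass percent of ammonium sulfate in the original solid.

50.10 %

n(NaOH) added = 0.04979 × 1.181 = 0.05880 mol
n(HCl) used in back-titration = 0.01890 × 0.2188 = 4.135 × 10^-3 mol
n(NaOH) left over = 4.135 × 10^-3 mol (1:1 ratio)
n(NaOH) consumed by analyte = 0.05880 − 4.135 × 10^-3 = 0.05467 mol
From the 1:2 ratio, n((NH4)2SO4) = 1/2 × 0.05467 = 0.02733 mol
mass of (NH4)2SO4 = 0.02733 × 132.14 = 3.612 g
% (NH4)2SO4 = 3.612 / 7.209 × 100 = 50.10 %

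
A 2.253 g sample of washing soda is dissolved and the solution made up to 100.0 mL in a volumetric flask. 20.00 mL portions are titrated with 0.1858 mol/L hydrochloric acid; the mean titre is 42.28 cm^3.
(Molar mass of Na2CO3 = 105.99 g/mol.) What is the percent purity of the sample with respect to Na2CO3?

92.39 %

Na2CO3 + 2 HCl → 2 NaCl + H2O + CO2
n(HCl) per titration = 0.04228 × 0.1858 = 7.856 × 10^-3 mol
From the 1:2 ratio, n(Na2CO3) in each aliquot = 1/2 × 7.856 × 10^-3 = 3.928 × 10^-3 mol
n(Na2CO3) in the whole flask = 3.928 × 10^-3 × 100.0/20.00 = 0.01964 mol
mass of Na2CO3 = 0.01964 × 105.99 = 2.082 g
% Na2CO3 = 2.082 / 2.253 × 100 = 92.39 %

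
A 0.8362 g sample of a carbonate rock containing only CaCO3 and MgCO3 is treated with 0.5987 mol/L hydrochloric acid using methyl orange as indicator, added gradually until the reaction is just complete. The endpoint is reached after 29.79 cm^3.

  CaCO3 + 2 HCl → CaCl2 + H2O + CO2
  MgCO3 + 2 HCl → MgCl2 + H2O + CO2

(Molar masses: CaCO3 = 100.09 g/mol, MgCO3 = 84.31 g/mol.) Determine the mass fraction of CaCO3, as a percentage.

n(HCl) = 0.02979 × 0.5987 = 0.01784 mol
Let x = n(CaCO3), y = n(MgCO3).
Titrant: 2x + 2y = 0.01784;  mass: 100.09x + 84.31y = 0.8362
Solving, x = 5.346 × 10^-3 mol, y = 3.572 × 10^-3 mol
mass of CaCO3 = 5.346 × 10^-3 × 100.09 = 0.5350 g
% CaCO3 = 0.5350 / 0.8362 × 100 = 63.99 %

63.99 %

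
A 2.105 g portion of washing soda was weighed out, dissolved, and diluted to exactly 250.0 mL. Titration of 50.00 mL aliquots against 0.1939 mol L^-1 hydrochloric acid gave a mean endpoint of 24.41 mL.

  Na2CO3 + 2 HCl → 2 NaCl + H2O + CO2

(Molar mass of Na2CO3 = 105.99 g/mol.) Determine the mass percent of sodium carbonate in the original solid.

59.58 %

n(HCl) per titration = 0.02441 × 0.1939 = 4.733 × 10^-3 mol
From the 1:2 ratio, n(Na2CO3) in each aliquot = 1/2 × 4.733 × 10^-3 = 2.367 × 10^-3 mol
n(Na2CO3) in the whole flask = 2.367 × 10^-3 × 250.0/50.00 = 0.01183 mol
mass of Na2CO3 = 0.01183 × 105.99 = 1.254 g
% Na2CO3 = 1.254 / 2.105 × 100 = 59.58 %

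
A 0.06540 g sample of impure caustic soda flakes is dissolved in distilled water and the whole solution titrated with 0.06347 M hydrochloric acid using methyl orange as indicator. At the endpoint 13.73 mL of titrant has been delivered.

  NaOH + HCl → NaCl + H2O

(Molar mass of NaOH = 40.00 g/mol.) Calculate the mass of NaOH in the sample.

n(HCl) = 0.01373 L × 0.06347 mol/L = 8.714 × 10^-4 mol
n(NaOH) = 8.714 × 10^-4 mol (1:1 ratio)
mass of NaOH = 8.714 × 10^-4 × 40.00 g/mol = 0.03486 g

0.03486 g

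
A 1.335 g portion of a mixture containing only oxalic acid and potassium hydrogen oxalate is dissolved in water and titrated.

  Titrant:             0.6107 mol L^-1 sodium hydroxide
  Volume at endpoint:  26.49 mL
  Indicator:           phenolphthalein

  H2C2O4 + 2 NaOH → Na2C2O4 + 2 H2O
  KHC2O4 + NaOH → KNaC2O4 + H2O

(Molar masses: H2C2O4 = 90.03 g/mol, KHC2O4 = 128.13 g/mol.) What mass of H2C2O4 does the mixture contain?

0.3996 g

n(NaOH) = 0.02649 × 0.6107 = 0.01618 mol
Let x = n(H2C2O4), y = n(KHC2O4).
Titrant: 2x + 1y = 0.01618;  mass: 90.03x + 128.13y = 1.335
Solving, x = 4.439 × 10^-3 mol, y = 7.300 × 10^-3 mol
mass of H2C2O4 = 4.439 × 10^-3 × 90.03 = 0.3996 g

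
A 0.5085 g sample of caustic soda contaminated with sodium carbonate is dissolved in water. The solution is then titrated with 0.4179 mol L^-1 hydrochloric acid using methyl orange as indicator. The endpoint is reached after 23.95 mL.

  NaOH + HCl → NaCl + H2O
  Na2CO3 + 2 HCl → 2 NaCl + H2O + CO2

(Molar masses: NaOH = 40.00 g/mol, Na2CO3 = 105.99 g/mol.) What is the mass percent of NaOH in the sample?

13.26 %

n(HCl) = 0.02395 × 0.4179 = 0.01001 mol
Let x = n(NaOH), y = n(Na2CO3).
Titrant: 1x + 2y = 0.01001;  mass: 40.00x + 105.99y = 0.5085
Solving, x = 1.686 × 10^-3 mol, y = 4.161 × 10^-3 mol
mass of NaOH = 1.686 × 10^-3 × 40.00 = 0.06745 g
% NaOH = 0.06745 / 0.5085 × 100 = 13.26 %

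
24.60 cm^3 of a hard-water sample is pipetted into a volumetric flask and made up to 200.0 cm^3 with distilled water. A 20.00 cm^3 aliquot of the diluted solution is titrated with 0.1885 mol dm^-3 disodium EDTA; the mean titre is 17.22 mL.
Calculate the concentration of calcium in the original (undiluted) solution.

Ca^2+ + EDTA^4- → [Ca(EDTA)]^2-
n(EDTA) = 0.01722 × 0.1885 = 3.246 × 10^-3 mol
n(Ca2+) in the aliquot = 3.246 × 10^-3 mol (1:1 ratio)
[Ca2+]_dilute = 3.246 × 10^-3 / 0.02000 = 0.1623 mol/L
Dilution factor = 200.0 / 24.60 = 8.130
[Ca2+]_stock = 0.1623 × 8.130 = 1.319 mol/L

1.319 mol/L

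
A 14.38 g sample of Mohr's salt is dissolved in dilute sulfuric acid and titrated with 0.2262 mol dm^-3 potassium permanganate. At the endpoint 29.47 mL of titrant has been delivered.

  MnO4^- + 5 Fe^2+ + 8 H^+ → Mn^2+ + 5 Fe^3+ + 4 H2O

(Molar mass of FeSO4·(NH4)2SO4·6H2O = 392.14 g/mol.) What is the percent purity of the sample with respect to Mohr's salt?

90.89 %

n(KMnO4) = 0.02947 L × 0.2262 mol/L = 6.666 × 10^-3 mol
From the 5:1 ratio, n(FeSO4·(NH4)2SO4·6H2O) = 5/1 × 6.666 × 10^-3 = 0.03333 mol
mass of FeSO4·(NH4)2SO4·6H2O = 0.03333 × 392.14 g/mol = 13.07 g
% FeSO4·(NH4)2SO4·6H2O = 13.07 / 14.38 × 100 = 90.89 %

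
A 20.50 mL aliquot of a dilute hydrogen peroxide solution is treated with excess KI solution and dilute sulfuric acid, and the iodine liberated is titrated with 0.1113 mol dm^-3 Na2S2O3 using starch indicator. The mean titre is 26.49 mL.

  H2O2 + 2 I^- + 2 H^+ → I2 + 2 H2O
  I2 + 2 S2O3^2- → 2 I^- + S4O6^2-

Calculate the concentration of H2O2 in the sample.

n(S2O3^2-) = 0.02649 × 0.1113 = 2.948 × 10^-3 mol
n(I2) = n(S2O3^2-)/2 = 1.474 × 10^-3 mol
n(H2O2) in the aliquot = 1.474 × 10^-3 mol (1:1 ratio)
[H2O2] = 1.474 × 10^-3 / 0.02050 = 0.07191 mol/L

0.07191 mol/L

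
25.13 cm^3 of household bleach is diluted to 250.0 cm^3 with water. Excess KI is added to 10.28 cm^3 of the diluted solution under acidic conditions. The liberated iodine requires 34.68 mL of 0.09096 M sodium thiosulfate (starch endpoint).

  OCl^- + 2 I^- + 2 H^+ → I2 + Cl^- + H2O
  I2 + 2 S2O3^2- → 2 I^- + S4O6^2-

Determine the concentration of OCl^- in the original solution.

n(S2O3^2-) = 0.03468 × 0.09096 = 3.154 × 10^-3 mol
n(I2) = n(S2O3^2-)/2 = 1.577 × 10^-3 mol
n(OCl^-) in the aliquot = 1.577 × 10^-3 mol (1:1 ratio)
[OCl^-]_dilute = 1.577 × 10^-3 / 0.01028 = 0.1534 mol/L
[OCl^-]_original = 0.1534 × 250.0/25.13 = 1.526 mol/L

1.526 M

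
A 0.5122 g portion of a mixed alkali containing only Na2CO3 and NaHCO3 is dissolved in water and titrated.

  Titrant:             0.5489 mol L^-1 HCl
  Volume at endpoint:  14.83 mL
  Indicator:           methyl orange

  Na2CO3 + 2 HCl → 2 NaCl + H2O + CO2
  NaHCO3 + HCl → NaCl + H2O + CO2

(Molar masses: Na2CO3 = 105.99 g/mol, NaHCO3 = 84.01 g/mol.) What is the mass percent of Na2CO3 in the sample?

57.26 %

n(HCl) = 0.01483 × 0.5489 = 8.140 × 10^-3 mol
Let x = n(Na2CO3), y = n(NaHCO3).
Titrant: 2x + 1y = 8.140 × 10^-3;  mass: 105.99x + 84.01y = 0.5122
Solving, x = 2.767 × 10^-3 mol, y = 2.606 × 10^-3 mol
mass of Na2CO3 = 2.767 × 10^-3 × 105.99 = 0.2933 g
% Na2CO3 = 0.2933 / 0.5122 × 100 = 57.26 %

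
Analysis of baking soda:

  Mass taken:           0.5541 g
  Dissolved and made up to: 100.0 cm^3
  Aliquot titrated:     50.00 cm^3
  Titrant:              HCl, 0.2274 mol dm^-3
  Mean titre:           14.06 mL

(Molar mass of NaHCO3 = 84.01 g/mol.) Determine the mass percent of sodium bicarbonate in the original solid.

96.95 %

NaHCO3 + HCl → NaCl + H2O + CO2
n(HCl) per titration = 0.01406 × 0.2274 = 3.197 × 10^-3 mol
n(NaHCO3) in each aliquot = 3.197 × 10^-3 mol (1:1 ratio)
n(NaHCO3) in the whole flask = 3.197 × 10^-3 × 100.0/50.00 = 6.394 × 10^-3 mol
mass of NaHCO3 = 6.394 × 10^-3 × 84.01 = 0.5372 g
% NaHCO3 = 0.5372 / 0.5541 × 100 = 96.95 %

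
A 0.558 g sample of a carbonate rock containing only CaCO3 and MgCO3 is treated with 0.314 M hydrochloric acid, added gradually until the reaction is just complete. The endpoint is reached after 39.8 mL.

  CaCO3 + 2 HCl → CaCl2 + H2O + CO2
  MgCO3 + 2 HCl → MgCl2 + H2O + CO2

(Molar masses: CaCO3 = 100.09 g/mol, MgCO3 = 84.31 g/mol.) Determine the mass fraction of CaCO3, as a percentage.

n(HCl) = 0.0398 × 0.314 = 0.0125 mol
Let x = n(CaCO3), y = n(MgCO3).
Titrant: 2x + 2y = 0.0125;  mass: 100.09x + 84.31y = 0.558
Solving, x = 1.98 × 10^-3 mol, y = 4.27 × 10^-3 mol
mass of CaCO3 = 1.98 × 10^-3 × 100.09 = 0.198 g
% CaCO3 = 0.198 / 0.558 × 100 = 35.4 %

35.4 %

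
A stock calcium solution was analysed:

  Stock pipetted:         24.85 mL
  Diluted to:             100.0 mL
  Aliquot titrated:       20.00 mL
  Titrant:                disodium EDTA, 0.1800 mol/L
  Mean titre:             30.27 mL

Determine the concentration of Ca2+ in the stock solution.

Ca^2+ + EDTA^4- → [Ca(EDTA)]^2-
n(EDTA) = 0.03027 × 0.1800 = 5.449 × 10^-3 mol
n(Ca2+) in the aliquot = 5.449 × 10^-3 mol (1:1 ratio)
[Ca2+]_dilute = 5.449 × 10^-3 / 0.02000 = 0.2724 mol/L
Dilution factor = 100.0 / 24.85 = 4.024
[Ca2+]_stock = 0.2724 × 4.024 = 1.096 mol/L

1.096 mol/L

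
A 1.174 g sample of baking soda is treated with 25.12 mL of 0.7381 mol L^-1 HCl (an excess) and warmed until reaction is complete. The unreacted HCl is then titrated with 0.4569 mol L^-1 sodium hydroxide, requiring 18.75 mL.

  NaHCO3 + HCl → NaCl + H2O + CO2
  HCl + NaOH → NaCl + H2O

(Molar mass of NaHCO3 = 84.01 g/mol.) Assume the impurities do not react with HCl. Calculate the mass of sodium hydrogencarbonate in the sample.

n(HCl) added = 0.02512 × 0.7381 = 0.01854 mol
n(NaOH) used in back-titration = 0.01875 × 0.4569 = 8.567 × 10^-3 mol
n(HCl) left over = 8.567 × 10^-3 mol (1:1 ratio)
n(HCl) consumed by analyte = 0.01854 − 8.567 × 10^-3 = 9.974 × 10^-3 mol
n(NaHCO3) = 9.974 × 10^-3 mol (1:1 ratio)
mass of NaHCO3 = 9.974 × 10^-3 × 84.01 = 0.8379 g

0.8379 g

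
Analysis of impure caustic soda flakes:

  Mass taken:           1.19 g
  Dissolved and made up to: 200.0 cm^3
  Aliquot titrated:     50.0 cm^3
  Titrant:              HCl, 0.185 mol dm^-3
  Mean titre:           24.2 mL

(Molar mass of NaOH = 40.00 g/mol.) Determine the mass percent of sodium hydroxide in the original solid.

NaOH + HCl → NaCl + H2O
n(HCl) per titration = 0.0242 × 0.185 = 4.48 × 10^-3 mol
n(NaOH) in each aliquot = 4.48 × 10^-3 mol (1:1 ratio)
n(NaOH) in the whole flask = 4.48 × 10^-3 × 200.0/50.0 = 0.0179 mol
mass of NaOH = 0.0179 × 40.00 = 0.716 g
% NaOH = 0.716 / 1.19 × 100 = 60.2 %

60.2 %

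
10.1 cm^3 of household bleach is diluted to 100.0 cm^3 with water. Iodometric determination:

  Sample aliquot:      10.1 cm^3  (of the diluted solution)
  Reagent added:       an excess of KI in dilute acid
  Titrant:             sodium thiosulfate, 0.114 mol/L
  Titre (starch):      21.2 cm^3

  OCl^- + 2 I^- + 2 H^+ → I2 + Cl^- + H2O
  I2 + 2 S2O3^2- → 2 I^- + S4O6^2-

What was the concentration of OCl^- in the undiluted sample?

n(S2O3^2-) = 0.0212 × 0.114 = 2.42 × 10^-3 mol
n(I2) = n(S2O3^2-)/2 = 1.21 × 10^-3 mol
n(OCl^-) in the aliquot = 1.21 × 10^-3 mol (1:1 ratio)
[OCl^-]_dilute = 1.21 × 10^-3 / 0.0101 = 0.120 mol/L
[OCl^-]_original = 0.120 × 100.0/10.1 = 1.18 mol/L

1.18 mol/L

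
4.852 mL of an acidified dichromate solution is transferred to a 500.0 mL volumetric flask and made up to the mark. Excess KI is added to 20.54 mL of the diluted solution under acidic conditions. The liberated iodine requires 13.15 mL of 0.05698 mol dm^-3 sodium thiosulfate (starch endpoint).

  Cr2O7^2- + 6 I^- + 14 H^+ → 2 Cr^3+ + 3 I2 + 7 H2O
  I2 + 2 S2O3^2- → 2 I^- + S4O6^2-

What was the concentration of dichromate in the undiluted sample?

0.6265 mol/L

n(S2O3^2-) = 0.01315 × 0.05698 = 7.493 × 10^-4 mol
n(I2) = n(S2O3^2-)/2 = 3.746 × 10^-4 mol
From the 1:3 ratio, n(Cr2O7^2-) in the aliquot = 1/3 × 3.746 × 10^-4 = 1.249 × 10^-4 mol
[Cr2O7^2-]_dilute = 1.249 × 10^-4 / 0.02054 = 0.006080 mol/L
[Cr2O7^2-]_original = 0.006080 × 500.0/4.852 = 0.6265 mol/L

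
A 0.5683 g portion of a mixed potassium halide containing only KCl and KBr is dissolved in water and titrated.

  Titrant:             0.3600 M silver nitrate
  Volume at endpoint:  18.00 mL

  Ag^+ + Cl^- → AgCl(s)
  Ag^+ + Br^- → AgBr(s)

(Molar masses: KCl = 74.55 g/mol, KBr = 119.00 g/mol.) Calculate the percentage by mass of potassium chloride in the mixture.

59.86 %

n(AgNO3) = 0.01800 × 0.3600 = 6.480 × 10^-3 mol
Let x = n(KCl), y = n(KBr).
Titrant: 1x + 1y = 6.480 × 10^-3;  mass: 74.55x + 119.00y = 0.5683
Solving, x = 4.563 × 10^-3 mol, y = 1.917 × 10^-3 mol
mass of KCl = 4.563 × 10^-3 × 74.55 = 0.3402 g
% KCl = 0.3402 / 0.5683 × 100 = 59.86 %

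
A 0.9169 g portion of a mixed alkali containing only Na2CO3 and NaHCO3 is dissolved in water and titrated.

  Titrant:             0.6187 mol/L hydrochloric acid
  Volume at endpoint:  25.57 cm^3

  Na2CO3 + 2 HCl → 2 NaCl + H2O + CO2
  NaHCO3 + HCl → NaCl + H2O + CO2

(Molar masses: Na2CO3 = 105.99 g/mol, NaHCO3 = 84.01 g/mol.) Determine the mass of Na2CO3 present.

0.7042 g

n(HCl) = 0.02557 × 0.6187 = 0.01582 mol
Let x = n(Na2CO3), y = n(NaHCO3).
Titrant: 2x + 1y = 0.01582;  mass: 105.99x + 84.01y = 0.9169
Solving, x = 6.644 × 10^-3 mol, y = 2.531 × 10^-3 mol
mass of Na2CO3 = 6.644 × 10^-3 × 105.99 = 0.7042 g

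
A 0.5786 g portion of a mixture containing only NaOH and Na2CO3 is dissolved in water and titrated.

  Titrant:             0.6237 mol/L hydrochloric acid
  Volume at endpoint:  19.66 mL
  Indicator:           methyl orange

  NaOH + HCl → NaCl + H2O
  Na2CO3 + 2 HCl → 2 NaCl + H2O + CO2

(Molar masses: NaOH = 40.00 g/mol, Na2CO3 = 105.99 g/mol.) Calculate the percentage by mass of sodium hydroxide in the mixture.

n(HCl) = 0.01966 × 0.6237 = 0.01226 mol
Let x = n(NaOH), y = n(Na2CO3).
Titrant: 1x + 2y = 0.01226;  mass: 40.00x + 105.99y = 0.5786
Solving, x = 5.481 × 10^-3 mol, y = 3.391 × 10^-3 mol
mass of NaOH = 5.481 × 10^-3 × 40.00 = 0.2192 g
% NaOH = 0.2192 / 0.5786 × 100 = 37.89 %

37.89 %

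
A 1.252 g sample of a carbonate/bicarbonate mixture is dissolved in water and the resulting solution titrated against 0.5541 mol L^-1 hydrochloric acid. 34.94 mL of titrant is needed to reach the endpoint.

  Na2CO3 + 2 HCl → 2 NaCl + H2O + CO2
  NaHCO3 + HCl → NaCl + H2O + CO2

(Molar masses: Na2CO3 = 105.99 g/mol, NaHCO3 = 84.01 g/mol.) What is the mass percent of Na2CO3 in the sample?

n(HCl) = 0.03494 × 0.5541 = 0.01936 mol
Let x = n(Na2CO3), y = n(NaHCO3).
Titrant: 2x + 1y = 0.01936;  mass: 105.99x + 84.01y = 1.252
Solving, x = 6.037 × 10^-3 mol, y = 7.287 × 10^-3 mol
mass of Na2CO3 = 6.037 × 10^-3 × 105.99 = 0.6398 g
% Na2CO3 = 0.6398 / 1.252 × 100 = 51.10 %

51.10 %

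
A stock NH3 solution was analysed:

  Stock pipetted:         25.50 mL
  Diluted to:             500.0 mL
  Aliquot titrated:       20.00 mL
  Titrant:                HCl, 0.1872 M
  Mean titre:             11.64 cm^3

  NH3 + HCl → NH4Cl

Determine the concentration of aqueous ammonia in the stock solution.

n(HCl) = 0.01164 × 0.1872 = 2.179 × 10^-3 mol
n(NH3) in the aliquot = 2.179 × 10^-3 mol (1:1 ratio)
[NH3]_dilute = 2.179 × 10^-3 / 0.02000 = 0.1090 mol/L
Dilution factor = 500.0 / 25.50 = 19.61
[NH3]_stock = 0.1090 × 19.61 = 2.136 mol/L

2.136 M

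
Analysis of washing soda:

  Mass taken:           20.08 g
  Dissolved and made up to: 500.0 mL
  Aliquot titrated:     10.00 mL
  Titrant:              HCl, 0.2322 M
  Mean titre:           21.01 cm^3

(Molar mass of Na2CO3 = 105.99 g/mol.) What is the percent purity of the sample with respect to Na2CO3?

64.38 %

Na2CO3 + 2 HCl → 2 NaCl + H2O + CO2
n(HCl) per titration = 0.02101 × 0.2322 = 4.879 × 10^-3 mol
From the 1:2 ratio, n(Na2CO3) in each aliquot = 1/2 × 4.879 × 10^-3 = 2.439 × 10^-3 mol
n(Na2CO3) in the whole flask = 2.439 × 10^-3 × 500.0/10.00 = 0.1220 mol
mass of Na2CO3 = 0.1220 × 105.99 = 12.93 g
% Na2CO3 = 12.93 / 20.08 × 100 = 64.38 %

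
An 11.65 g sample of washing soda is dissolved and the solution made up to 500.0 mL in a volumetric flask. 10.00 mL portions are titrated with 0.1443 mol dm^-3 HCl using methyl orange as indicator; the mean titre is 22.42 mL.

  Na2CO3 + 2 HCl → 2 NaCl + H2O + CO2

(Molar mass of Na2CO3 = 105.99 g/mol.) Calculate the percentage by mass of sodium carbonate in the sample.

73.58 %

n(HCl) per titration = 0.02242 × 0.1443 = 3.235 × 10^-3 mol
From the 1:2 ratio, n(Na2CO3) in each aliquot = 1/2 × 3.235 × 10^-3 = 1.618 × 10^-3 mol
n(Na2CO3) in the whole flask = 1.618 × 10^-3 × 500.0/10.00 = 0.08088 mol
mass of Na2CO3 = 0.08088 × 105.99 = 8.572 g
% Na2CO3 = 8.572 / 11.65 × 100 = 73.58 %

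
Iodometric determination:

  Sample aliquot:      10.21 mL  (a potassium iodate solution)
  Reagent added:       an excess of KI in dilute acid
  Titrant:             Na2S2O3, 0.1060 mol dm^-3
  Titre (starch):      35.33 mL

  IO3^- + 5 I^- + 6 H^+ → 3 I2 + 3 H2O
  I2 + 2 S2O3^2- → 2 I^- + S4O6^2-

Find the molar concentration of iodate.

0.06113 mol/L

n(S2O3^2-) = 0.03533 × 0.1060 = 3.745 × 10^-3 mol
n(I2) = n(S2O3^2-)/2 = 1.872 × 10^-3 mol
From the 1:3 ratio, n(IO3^-) in the aliquot = 1/3 × 1.872 × 10^-3 = 6.242 × 10^-4 mol
[IO3^-] = 6.242 × 10^-4 / 0.01021 = 0.06113 mol/L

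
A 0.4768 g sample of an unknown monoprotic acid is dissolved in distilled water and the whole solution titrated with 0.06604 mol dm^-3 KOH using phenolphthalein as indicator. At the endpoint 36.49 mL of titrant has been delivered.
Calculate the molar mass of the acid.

197.9 g/mol

n(KOH) = 0.03649 L × 0.06604 mol/L = 2.410 × 10^-3 mol
n(HA) = 2.410 × 10^-3 mol (1:1 ratio)
M = m / n = 0.4768 g / 2.410 × 10^-3 mol = 197.9 g/mol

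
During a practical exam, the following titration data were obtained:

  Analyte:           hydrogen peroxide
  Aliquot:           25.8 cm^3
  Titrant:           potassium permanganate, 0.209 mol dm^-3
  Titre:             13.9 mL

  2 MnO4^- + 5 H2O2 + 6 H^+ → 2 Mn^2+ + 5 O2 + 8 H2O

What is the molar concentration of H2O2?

n(KMnO4) = 0.0139 L × 0.209 mol/L = 2.91 × 10^-3 mol
From the 5:2 mole ratio, n(H2O2) = 5/2 × 2.91 × 10^-3 = 7.26 × 10^-3 mol
[H2O2] = 7.26 × 10^-3 mol / 0.0258 L = 0.282 mol/L

0.282 mol/L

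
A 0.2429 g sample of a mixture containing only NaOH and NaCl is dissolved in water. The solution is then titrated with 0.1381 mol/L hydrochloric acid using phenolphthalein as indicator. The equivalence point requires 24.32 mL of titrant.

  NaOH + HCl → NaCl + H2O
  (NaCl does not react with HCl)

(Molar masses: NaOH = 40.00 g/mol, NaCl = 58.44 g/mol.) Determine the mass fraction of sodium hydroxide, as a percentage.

n(HCl) = 0.02432 × 0.1381 = 3.359 × 10^-3 mol
Let x = n(NaOH), y = n(NaCl).
Titrant: 1x = 3.359 × 10^-3;  mass: 40.00x + 58.44y = 0.2429
Solving, x = 3.359 × 10^-3 mol, y = 1.858 × 10^-3 mol
mass of NaOH = 3.359 × 10^-3 × 40.00 = 0.1343 g
% NaOH = 0.1343 / 0.2429 × 100 = 55.31 %

55.31 %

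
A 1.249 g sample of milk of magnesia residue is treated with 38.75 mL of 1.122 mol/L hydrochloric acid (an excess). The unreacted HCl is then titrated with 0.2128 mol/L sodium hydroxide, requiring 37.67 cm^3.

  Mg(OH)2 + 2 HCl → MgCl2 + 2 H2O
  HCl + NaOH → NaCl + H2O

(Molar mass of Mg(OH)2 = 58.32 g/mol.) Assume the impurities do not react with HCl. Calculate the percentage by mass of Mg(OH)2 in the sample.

n(HCl) added = 0.03875 × 1.122 = 0.04348 mol
n(NaOH) used in back-titration = 0.03767 × 0.2128 = 8.016 × 10^-3 mol
n(HCl) left over = 8.016 × 10^-3 mol (1:1 ratio)
n(HCl) consumed by analyte = 0.04348 − 8.016 × 10^-3 = 0.03546 mol
From the 1:2 ratio, n(Mg(OH)2) = 1/2 × 0.03546 = 0.01773 mol
mass of Mg(OH)2 = 0.01773 × 58.32 = 1.034 g
% Mg(OH)2 = 1.034 / 1.249 × 100 = 82.79 %

82.79 %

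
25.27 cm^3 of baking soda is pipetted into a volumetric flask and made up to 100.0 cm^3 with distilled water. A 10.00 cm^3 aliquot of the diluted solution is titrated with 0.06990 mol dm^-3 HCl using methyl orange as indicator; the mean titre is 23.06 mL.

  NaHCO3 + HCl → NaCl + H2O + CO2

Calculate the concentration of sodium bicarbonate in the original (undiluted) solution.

n(HCl) = 0.02306 × 0.06990 = 1.612 × 10^-3 mol
n(NaHCO3) in the aliquot = 1.612 × 10^-3 mol (1:1 ratio)
[NaHCO3]_dilute = 1.612 × 10^-3 / 0.01000 = 0.1612 mol/L
Dilution factor = 100.0 / 25.27 = 3.957
[NaHCO3]_stock = 0.1612 × 3.957 = 0.6379 mol/L

0.6379 mol/L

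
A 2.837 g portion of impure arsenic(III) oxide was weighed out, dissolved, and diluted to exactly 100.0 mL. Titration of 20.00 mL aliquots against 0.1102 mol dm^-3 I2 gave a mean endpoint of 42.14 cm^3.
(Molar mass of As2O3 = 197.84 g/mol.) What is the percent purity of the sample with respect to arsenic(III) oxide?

80.96 %

As2O3 + 2 I2 + 2 H2O → As2O5 + 4 HI
n(I2) per titration = 0.04214 × 0.1102 = 4.644 × 10^-3 mol
From the 1:2 ratio, n(As2O3) in each aliquot = 1/2 × 4.644 × 10^-3 = 2.322 × 10^-3 mol
n(As2O3) in the whole flask = 2.322 × 10^-3 × 100.0/20.00 = 0.01161 mol
mass of As2O3 = 0.01161 × 197.84 = 2.297 g
% As2O3 = 2.297 / 2.837 × 100 = 80.96 %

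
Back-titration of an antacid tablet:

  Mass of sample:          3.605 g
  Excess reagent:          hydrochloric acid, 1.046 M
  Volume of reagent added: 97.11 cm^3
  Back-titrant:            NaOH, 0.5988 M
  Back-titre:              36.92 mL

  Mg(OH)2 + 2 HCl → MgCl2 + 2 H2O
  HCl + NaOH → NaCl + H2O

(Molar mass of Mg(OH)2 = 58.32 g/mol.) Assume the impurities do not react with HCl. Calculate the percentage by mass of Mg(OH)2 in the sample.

64.28 %

n(HCl) added = 0.09711 × 1.046 = 0.1016 mol
n(NaOH) used in back-titration = 0.03692 × 0.5988 = 0.02211 mol
n(HCl) left over = 0.02211 mol (1:1 ratio)
n(HCl) consumed by analyte = 0.1016 − 0.02211 = 0.07947 mol
From the 1:2 ratio, n(Mg(OH)2) = 1/2 × 0.07947 = 0.03973 mol
mass of Mg(OH)2 = 0.03973 × 58.32 = 2.317 g
% Mg(OH)2 = 2.317 / 3.605 × 100 = 64.28 %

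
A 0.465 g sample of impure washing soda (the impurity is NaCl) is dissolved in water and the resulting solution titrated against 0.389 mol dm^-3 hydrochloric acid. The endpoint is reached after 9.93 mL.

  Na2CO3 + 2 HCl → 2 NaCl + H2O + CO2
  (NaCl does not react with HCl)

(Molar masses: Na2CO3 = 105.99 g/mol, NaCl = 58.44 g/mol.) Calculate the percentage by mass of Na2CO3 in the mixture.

n(HCl) = 0.00993 × 0.389 = 3.86 × 10^-3 mol
Let x = n(Na2CO3), y = n(NaCl).
Titrant: 2x = 3.86 × 10^-3;  mass: 105.99x + 58.44y = 0.465
Solving, x = 1.93 × 10^-3 mol, y = 4.45 × 10^-3 mol
mass of Na2CO3 = 1.93 × 10^-3 × 105.99 = 0.205 g
% Na2CO3 = 0.205 / 0.465 × 100 = 44.0 %

44.0 %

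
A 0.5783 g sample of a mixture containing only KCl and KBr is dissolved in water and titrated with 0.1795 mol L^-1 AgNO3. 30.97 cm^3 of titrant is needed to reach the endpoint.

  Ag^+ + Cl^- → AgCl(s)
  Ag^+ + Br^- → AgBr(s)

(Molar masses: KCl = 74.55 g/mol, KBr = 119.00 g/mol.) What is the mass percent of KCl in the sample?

n(AgNO3) = 0.03097 × 0.1795 = 5.559 × 10^-3 mol
Let x = n(KCl), y = n(KBr).
Titrant: 1x + 1y = 5.559 × 10^-3;  mass: 74.55x + 119.00y = 0.5783
Solving, x = 1.873 × 10^-3 mol, y = 3.687 × 10^-3 mol
mass of KCl = 1.873 × 10^-3 × 74.55 = 0.1396 g
% KCl = 0.1396 / 0.5783 × 100 = 24.14 %

24.14 %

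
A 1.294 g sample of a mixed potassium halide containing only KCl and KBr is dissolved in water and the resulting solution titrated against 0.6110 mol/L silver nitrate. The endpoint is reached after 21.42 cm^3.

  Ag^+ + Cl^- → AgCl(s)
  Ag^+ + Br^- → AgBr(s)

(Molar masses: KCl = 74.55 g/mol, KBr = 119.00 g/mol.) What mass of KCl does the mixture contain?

n(AgNO3) = 0.02142 × 0.6110 = 0.01309 mol
Let x = n(KCl), y = n(KBr).
Titrant: 1x + 1y = 0.01309;  mass: 74.55x + 119.00y = 1.294
Solving, x = 5.926 × 10^-3 mol, y = 7.161 × 10^-3 mol
mass of KCl = 5.926 × 10^-3 × 74.55 = 0.4418 g

0.4418 g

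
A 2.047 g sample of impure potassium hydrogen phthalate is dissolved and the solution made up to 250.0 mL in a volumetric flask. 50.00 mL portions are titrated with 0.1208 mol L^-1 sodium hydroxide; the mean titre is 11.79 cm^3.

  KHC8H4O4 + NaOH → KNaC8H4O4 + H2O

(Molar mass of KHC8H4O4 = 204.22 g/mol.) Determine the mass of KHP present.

n(NaOH) per titration = 0.01179 × 0.1208 = 1.424 × 10^-3 mol
n(KHC8H4O4) in each aliquot = 1.424 × 10^-3 mol (1:1 ratio)
n(KHC8H4O4) in the whole flask = 1.424 × 10^-3 × 250.0/50.00 = 7.121 × 10^-3 mol
mass of KHC8H4O4 = 7.121 × 10^-3 × 204.22 = 1.454 g

1.454 g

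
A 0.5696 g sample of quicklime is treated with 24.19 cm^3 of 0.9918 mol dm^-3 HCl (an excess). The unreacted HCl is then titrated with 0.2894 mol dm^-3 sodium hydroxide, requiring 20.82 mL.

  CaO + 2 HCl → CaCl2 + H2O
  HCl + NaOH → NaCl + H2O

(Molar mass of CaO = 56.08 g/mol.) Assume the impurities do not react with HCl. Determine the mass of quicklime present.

0.5038 g

n(HCl) added = 0.02419 × 0.9918 = 0.02399 mol
n(NaOH) used in back-titration = 0.02082 × 0.2894 = 6.025 × 10^-3 mol
n(HCl) left over = 6.025 × 10^-3 mol (1:1 ratio)
n(HCl) consumed by analyte = 0.02399 − 6.025 × 10^-3 = 0.01797 mol
From the 1:2 ratio, n(CaO) = 1/2 × 0.01797 = 8.983 × 10^-3 mol
mass of CaO = 8.983 × 10^-3 × 56.08 = 0.5038 g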